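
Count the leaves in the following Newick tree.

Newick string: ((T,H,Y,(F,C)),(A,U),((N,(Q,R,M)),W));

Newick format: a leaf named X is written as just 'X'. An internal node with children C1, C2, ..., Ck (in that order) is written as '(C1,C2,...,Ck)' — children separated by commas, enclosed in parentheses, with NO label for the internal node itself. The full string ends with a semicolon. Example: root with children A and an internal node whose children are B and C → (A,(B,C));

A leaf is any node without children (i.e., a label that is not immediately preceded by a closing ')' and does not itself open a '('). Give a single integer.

Newick: ((T,H,Y,(F,C)),(A,U),((N,(Q,R,M)),W));
Scan left-to-right; a leaf is any maximal label run not followed by '(':
  pos 2: leaf 'T' → count = 1
  pos 4: leaf 'H' → count = 2
  pos 6: leaf 'Y' → count = 3
  pos 9: leaf 'F' → count = 4
  pos 11: leaf 'C' → count = 5
  pos 16: leaf 'A' → count = 6
  pos 18: leaf 'U' → count = 7
  pos 23: leaf 'N' → count = 8
  pos 26: leaf 'Q' → count = 9
  pos 28: leaf 'R' → count = 10
  pos 30: leaf 'M' → count = 11
  pos 34: leaf 'W' → count = 12
Total leaves: 12

Answer: 12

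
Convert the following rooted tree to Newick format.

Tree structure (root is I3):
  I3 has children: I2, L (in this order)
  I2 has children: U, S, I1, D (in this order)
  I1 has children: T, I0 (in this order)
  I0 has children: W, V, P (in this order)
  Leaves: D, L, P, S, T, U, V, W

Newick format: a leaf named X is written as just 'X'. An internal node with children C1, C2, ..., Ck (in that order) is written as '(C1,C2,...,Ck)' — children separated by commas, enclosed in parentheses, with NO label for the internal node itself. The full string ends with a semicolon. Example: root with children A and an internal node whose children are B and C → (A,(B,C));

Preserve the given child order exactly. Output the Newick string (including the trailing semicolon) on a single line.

Answer: ((U,S,(T,(W,V,P)),D),L);

Derivation:
internal I3 with children ['I2', 'L']
  internal I2 with children ['U', 'S', 'I1', 'D']
    leaf 'U' → 'U'
    leaf 'S' → 'S'
    internal I1 with children ['T', 'I0']
      leaf 'T' → 'T'
      internal I0 with children ['W', 'V', 'P']
        leaf 'W' → 'W'
        leaf 'V' → 'V'
        leaf 'P' → 'P'
      → '(W,V,P)'
    → '(T,(W,V,P))'
    leaf 'D' → 'D'
  → '(U,S,(T,(W,V,P)),D)'
  leaf 'L' → 'L'
→ '((U,S,(T,(W,V,P)),D),L)'
Final: ((U,S,(T,(W,V,P)),D),L);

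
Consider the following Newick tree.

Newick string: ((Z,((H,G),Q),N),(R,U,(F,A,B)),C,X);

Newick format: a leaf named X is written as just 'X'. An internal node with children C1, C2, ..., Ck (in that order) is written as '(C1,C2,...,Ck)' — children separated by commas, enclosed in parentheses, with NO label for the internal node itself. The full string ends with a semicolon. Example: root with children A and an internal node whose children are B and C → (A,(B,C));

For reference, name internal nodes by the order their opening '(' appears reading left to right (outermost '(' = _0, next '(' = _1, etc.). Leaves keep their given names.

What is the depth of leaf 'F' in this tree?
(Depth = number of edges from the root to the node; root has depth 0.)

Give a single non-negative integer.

Answer: 3

Derivation:
Newick: ((Z,((H,G),Q),N),(R,U,(F,A,B)),C,X);
Naming internals by '(' encounter order: outermost '(' = _0, next = _1, ...
Query node: F
Path from root: _0 -> _4 -> _5 -> F
Depth of F: 3 (number of edges from root)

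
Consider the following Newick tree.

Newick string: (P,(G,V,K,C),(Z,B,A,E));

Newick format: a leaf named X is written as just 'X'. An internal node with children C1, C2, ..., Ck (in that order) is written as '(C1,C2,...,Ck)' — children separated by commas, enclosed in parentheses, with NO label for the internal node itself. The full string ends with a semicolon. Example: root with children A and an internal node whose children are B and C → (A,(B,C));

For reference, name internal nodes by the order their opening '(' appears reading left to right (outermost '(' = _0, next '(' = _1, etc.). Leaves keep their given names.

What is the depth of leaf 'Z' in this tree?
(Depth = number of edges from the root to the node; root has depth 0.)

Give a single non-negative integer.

Answer: 2

Derivation:
Newick: (P,(G,V,K,C),(Z,B,A,E));
Naming internals by '(' encounter order: outermost '(' = _0, next = _1, ...
Query node: Z
Path from root: _0 -> _2 -> Z
Depth of Z: 2 (number of edges from root)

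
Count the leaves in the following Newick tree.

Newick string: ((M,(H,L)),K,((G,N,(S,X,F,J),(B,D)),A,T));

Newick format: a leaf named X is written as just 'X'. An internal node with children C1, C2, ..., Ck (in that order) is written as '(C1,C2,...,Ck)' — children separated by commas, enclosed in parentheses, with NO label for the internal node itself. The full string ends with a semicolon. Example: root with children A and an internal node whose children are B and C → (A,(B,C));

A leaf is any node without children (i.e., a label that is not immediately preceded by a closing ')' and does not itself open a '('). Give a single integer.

Newick: ((M,(H,L)),K,((G,N,(S,X,F,J),(B,D)),A,T));
Scan left-to-right; a leaf is any maximal label run not followed by '(':
  pos 2: leaf 'M' → count = 1
  pos 5: leaf 'H' → count = 2
  pos 7: leaf 'L' → count = 3
  pos 11: leaf 'K' → count = 4
  pos 15: leaf 'G' → count = 5
  pos 17: leaf 'N' → count = 6
  pos 20: leaf 'S' → count = 7
  pos 22: leaf 'X' → count = 8
  pos 24: leaf 'F' → count = 9
  pos 26: leaf 'J' → count = 10
  pos 30: leaf 'B' → count = 11
  pos 32: leaf 'D' → count = 12
  pos 36: leaf 'A' → count = 13
  pos 38: leaf 'T' → count = 14
Total leaves: 14

Answer: 14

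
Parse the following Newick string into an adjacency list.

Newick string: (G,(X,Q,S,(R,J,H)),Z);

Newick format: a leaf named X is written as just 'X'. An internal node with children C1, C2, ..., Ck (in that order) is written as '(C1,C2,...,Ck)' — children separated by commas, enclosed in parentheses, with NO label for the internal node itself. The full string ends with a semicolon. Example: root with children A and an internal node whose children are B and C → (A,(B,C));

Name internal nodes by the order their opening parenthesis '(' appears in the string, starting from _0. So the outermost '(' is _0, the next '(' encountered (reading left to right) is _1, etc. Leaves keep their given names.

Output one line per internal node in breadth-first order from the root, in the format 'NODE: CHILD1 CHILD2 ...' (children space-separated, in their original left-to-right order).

Answer: _0: G _1 Z
_1: X Q S _2
_2: R J H

Derivation:
Input: (G,(X,Q,S,(R,J,H)),Z);
Scanning left-to-right, naming '(' by encounter order:
  pos 0: '(' -> open internal node _0 (depth 1)
  pos 3: '(' -> open internal node _1 (depth 2)
  pos 10: '(' -> open internal node _2 (depth 3)
  pos 16: ')' -> close internal node _2 (now at depth 2)
  pos 17: ')' -> close internal node _1 (now at depth 1)
  pos 20: ')' -> close internal node _0 (now at depth 0)
Total internal nodes: 3
BFS adjacency from root:
  _0: G _1 Z
  _1: X Q S _2
  _2: R J H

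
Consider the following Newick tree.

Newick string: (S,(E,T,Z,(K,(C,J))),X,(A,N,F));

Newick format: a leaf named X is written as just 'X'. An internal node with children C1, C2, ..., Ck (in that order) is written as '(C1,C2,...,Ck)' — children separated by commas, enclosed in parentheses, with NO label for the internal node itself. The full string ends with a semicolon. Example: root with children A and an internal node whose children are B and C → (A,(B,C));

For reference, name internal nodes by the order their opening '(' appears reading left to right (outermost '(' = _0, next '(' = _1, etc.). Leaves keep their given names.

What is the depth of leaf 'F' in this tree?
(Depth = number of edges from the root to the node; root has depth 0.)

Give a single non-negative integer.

Newick: (S,(E,T,Z,(K,(C,J))),X,(A,N,F));
Naming internals by '(' encounter order: outermost '(' = _0, next = _1, ...
Query node: F
Path from root: _0 -> _4 -> F
Depth of F: 2 (number of edges from root)

Answer: 2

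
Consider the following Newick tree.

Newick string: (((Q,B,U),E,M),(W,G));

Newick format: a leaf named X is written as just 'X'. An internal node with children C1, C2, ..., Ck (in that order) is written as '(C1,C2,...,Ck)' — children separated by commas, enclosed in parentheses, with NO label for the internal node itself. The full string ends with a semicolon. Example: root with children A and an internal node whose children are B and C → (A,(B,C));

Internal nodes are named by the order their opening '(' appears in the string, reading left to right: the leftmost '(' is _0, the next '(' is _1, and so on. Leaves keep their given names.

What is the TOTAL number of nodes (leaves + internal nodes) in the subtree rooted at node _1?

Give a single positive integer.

Answer: 7

Derivation:
Newick: (((Q,B,U),E,M),(W,G));
Locate _1: it is the '(' at position 1 (the 2nd '(' reading left to right).
Query: subtree rooted at _1
_1: subtree_size = 1 + 6
  _2: subtree_size = 1 + 3
    Q: subtree_size = 1 + 0
    B: subtree_size = 1 + 0
    U: subtree_size = 1 + 0
  E: subtree_size = 1 + 0
  M: subtree_size = 1 + 0
Total subtree size of _1: 7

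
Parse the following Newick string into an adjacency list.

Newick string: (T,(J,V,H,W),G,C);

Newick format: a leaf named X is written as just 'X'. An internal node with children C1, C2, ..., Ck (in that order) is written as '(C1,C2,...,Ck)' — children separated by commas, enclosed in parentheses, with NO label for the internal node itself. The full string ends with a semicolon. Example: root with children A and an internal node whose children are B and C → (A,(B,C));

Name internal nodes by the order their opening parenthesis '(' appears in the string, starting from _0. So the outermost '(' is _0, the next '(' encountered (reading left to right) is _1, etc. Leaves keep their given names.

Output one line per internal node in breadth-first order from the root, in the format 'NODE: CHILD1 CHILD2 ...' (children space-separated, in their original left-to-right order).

Input: (T,(J,V,H,W),G,C);
Scanning left-to-right, naming '(' by encounter order:
  pos 0: '(' -> open internal node _0 (depth 1)
  pos 3: '(' -> open internal node _1 (depth 2)
  pos 11: ')' -> close internal node _1 (now at depth 1)
  pos 16: ')' -> close internal node _0 (now at depth 0)
Total internal nodes: 2
BFS adjacency from root:
  _0: T _1 G C
  _1: J V H W

Answer: _0: T _1 G C
_1: J V H W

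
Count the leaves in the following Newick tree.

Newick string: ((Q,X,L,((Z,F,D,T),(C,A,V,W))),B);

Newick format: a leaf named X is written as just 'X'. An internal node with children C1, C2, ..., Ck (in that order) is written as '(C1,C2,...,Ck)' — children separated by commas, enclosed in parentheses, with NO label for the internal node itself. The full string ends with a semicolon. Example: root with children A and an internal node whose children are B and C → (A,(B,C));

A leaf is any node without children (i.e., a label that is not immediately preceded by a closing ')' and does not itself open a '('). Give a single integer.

Answer: 12

Derivation:
Newick: ((Q,X,L,((Z,F,D,T),(C,A,V,W))),B);
Scan left-to-right; a leaf is any maximal label run not followed by '(':
  pos 2: leaf 'Q' → count = 1
  pos 4: leaf 'X' → count = 2
  pos 6: leaf 'L' → count = 3
  pos 10: leaf 'Z' → count = 4
  pos 12: leaf 'F' → count = 5
  pos 14: leaf 'D' → count = 6
  pos 16: leaf 'T' → count = 7
  pos 20: leaf 'C' → count = 8
  pos 22: leaf 'A' → count = 9
  pos 24: leaf 'V' → count = 10
  pos 26: leaf 'W' → count = 11
  pos 31: leaf 'B' → count = 12
Total leaves: 12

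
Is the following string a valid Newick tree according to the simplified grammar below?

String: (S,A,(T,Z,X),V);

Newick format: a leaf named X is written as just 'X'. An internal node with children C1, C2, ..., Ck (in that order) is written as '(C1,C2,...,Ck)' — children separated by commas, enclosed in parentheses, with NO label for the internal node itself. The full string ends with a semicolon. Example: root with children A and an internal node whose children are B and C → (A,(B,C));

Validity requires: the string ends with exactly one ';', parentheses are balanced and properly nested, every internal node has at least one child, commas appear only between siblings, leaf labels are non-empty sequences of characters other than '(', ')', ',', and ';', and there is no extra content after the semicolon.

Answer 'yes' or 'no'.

Input: (S,A,(T,Z,X),V);
Paren balance: 2 '(' vs 2 ')' OK
Ends with single ';': True
Full parse: OK
Valid: True

Answer: yes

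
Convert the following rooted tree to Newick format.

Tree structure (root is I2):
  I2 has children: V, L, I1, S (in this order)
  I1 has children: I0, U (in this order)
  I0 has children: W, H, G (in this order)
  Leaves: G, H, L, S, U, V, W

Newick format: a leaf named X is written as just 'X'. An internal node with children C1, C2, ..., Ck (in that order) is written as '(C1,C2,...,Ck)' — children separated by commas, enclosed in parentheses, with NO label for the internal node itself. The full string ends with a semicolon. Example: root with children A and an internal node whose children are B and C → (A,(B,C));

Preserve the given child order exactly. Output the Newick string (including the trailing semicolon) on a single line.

internal I2 with children ['V', 'L', 'I1', 'S']
  leaf 'V' → 'V'
  leaf 'L' → 'L'
  internal I1 with children ['I0', 'U']
    internal I0 with children ['W', 'H', 'G']
      leaf 'W' → 'W'
      leaf 'H' → 'H'
      leaf 'G' → 'G'
    → '(W,H,G)'
    leaf 'U' → 'U'
  → '((W,H,G),U)'
  leaf 'S' → 'S'
→ '(V,L,((W,H,G),U),S)'
Final: (V,L,((W,H,G),U),S);

Answer: (V,L,((W,H,G),U),S);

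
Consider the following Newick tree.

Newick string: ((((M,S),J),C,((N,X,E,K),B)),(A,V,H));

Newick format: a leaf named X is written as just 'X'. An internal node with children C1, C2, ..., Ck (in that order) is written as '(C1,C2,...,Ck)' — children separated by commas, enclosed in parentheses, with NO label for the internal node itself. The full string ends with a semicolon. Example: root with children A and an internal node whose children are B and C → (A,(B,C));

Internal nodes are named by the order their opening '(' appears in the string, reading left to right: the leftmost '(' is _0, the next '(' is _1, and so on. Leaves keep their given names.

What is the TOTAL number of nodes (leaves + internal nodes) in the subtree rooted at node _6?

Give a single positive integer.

Newick: ((((M,S),J),C,((N,X,E,K),B)),(A,V,H));
Locate _6: it is the '(' at position 29 (the 7th '(' reading left to right).
Query: subtree rooted at _6
_6: subtree_size = 1 + 3
  A: subtree_size = 1 + 0
  V: subtree_size = 1 + 0
  H: subtree_size = 1 + 0
Total subtree size of _6: 4

Answer: 4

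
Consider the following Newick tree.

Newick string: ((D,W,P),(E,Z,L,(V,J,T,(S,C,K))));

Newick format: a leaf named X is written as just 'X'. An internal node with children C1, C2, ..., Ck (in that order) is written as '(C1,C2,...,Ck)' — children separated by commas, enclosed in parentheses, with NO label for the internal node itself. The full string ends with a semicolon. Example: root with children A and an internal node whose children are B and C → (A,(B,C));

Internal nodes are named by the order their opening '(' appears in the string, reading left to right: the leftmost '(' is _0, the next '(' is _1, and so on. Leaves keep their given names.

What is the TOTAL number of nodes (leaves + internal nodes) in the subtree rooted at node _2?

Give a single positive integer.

Newick: ((D,W,P),(E,Z,L,(V,J,T,(S,C,K))));
Locate _2: it is the '(' at position 9 (the 3rd '(' reading left to right).
Query: subtree rooted at _2
_2: subtree_size = 1 + 11
  E: subtree_size = 1 + 0
  Z: subtree_size = 1 + 0
  L: subtree_size = 1 + 0
  _3: subtree_size = 1 + 7
    V: subtree_size = 1 + 0
    J: subtree_size = 1 + 0
    T: subtree_size = 1 + 0
    _4: subtree_size = 1 + 3
      S: subtree_size = 1 + 0
      C: subtree_size = 1 + 0
      K: subtree_size = 1 + 0
Total subtree size of _2: 12

Answer: 12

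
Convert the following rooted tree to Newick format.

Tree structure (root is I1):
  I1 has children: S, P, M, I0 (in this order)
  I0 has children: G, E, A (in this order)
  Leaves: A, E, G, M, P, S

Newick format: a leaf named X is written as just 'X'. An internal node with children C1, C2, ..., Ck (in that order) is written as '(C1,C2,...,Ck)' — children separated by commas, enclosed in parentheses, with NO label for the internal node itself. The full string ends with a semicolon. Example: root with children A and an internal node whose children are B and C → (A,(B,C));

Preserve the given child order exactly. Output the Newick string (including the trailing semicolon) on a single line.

internal I1 with children ['S', 'P', 'M', 'I0']
  leaf 'S' → 'S'
  leaf 'P' → 'P'
  leaf 'M' → 'M'
  internal I0 with children ['G', 'E', 'A']
    leaf 'G' → 'G'
    leaf 'E' → 'E'
    leaf 'A' → 'A'
  → '(G,E,A)'
→ '(S,P,M,(G,E,A))'
Final: (S,P,M,(G,E,A));

Answer: (S,P,M,(G,E,A));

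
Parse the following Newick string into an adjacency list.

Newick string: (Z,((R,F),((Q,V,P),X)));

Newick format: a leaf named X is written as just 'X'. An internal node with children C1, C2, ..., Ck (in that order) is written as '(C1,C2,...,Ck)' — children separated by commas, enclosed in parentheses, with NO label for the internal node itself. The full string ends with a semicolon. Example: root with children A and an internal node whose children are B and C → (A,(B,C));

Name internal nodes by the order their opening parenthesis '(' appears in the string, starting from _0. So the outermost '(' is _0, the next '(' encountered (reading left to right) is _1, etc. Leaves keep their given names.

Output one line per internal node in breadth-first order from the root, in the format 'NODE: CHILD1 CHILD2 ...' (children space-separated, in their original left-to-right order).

Input: (Z,((R,F),((Q,V,P),X)));
Scanning left-to-right, naming '(' by encounter order:
  pos 0: '(' -> open internal node _0 (depth 1)
  pos 3: '(' -> open internal node _1 (depth 2)
  pos 4: '(' -> open internal node _2 (depth 3)
  pos 8: ')' -> close internal node _2 (now at depth 2)
  pos 10: '(' -> open internal node _3 (depth 3)
  pos 11: '(' -> open internal node _4 (depth 4)
  pos 17: ')' -> close internal node _4 (now at depth 3)
  pos 20: ')' -> close internal node _3 (now at depth 2)
  pos 21: ')' -> close internal node _1 (now at depth 1)
  pos 22: ')' -> close internal node _0 (now at depth 0)
Total internal nodes: 5
BFS adjacency from root:
  _0: Z _1
  _1: _2 _3
  _2: R F
  _3: _4 X
  _4: Q V P

Answer: _0: Z _1
_1: _2 _3
_2: R F
_3: _4 X
_4: Q V P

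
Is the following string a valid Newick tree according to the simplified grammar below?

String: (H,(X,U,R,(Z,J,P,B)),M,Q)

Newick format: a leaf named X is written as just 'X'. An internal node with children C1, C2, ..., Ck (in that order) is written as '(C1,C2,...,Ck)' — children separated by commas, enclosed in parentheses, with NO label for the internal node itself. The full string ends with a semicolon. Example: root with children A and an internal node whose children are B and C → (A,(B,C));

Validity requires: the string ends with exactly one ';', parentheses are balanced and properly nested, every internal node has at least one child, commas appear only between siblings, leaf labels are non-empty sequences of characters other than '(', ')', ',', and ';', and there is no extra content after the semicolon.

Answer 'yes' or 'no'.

Input: (H,(X,U,R,(Z,J,P,B)),M,Q)
Paren balance: 3 '(' vs 3 ')' OK
Ends with single ';': False
Full parse: FAILS (must end with ;)
Valid: False

Answer: no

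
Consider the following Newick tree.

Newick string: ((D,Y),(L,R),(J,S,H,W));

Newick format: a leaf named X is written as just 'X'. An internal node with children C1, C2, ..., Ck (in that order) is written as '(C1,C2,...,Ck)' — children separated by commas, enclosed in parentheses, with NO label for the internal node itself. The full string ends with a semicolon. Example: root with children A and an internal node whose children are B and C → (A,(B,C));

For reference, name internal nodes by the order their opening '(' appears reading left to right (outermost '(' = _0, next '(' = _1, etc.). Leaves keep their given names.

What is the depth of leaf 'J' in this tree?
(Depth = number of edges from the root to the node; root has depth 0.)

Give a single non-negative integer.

Newick: ((D,Y),(L,R),(J,S,H,W));
Naming internals by '(' encounter order: outermost '(' = _0, next = _1, ...
Query node: J
Path from root: _0 -> _3 -> J
Depth of J: 2 (number of edges from root)

Answer: 2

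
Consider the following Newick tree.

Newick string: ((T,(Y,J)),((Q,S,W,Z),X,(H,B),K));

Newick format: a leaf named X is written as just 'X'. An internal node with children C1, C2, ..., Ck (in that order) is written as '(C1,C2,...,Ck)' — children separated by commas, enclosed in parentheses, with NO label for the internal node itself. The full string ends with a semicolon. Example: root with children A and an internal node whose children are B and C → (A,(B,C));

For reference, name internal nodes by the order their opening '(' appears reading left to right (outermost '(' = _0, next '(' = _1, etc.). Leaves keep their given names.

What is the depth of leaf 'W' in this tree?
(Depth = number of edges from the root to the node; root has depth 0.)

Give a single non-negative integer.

Answer: 3

Derivation:
Newick: ((T,(Y,J)),((Q,S,W,Z),X,(H,B),K));
Naming internals by '(' encounter order: outermost '(' = _0, next = _1, ...
Query node: W
Path from root: _0 -> _3 -> _4 -> W
Depth of W: 3 (number of edges from root)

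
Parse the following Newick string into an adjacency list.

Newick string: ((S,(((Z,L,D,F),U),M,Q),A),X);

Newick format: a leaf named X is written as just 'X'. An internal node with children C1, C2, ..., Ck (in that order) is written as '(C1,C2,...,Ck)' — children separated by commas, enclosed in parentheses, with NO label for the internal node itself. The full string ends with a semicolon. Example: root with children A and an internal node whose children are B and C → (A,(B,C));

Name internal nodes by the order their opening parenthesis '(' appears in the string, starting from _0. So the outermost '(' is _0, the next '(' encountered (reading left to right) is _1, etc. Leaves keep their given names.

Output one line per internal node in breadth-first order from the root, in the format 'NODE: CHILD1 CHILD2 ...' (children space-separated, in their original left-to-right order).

Answer: _0: _1 X
_1: S _2 A
_2: _3 M Q
_3: _4 U
_4: Z L D F

Derivation:
Input: ((S,(((Z,L,D,F),U),M,Q),A),X);
Scanning left-to-right, naming '(' by encounter order:
  pos 0: '(' -> open internal node _0 (depth 1)
  pos 1: '(' -> open internal node _1 (depth 2)
  pos 4: '(' -> open internal node _2 (depth 3)
  pos 5: '(' -> open internal node _3 (depth 4)
  pos 6: '(' -> open internal node _4 (depth 5)
  pos 14: ')' -> close internal node _4 (now at depth 4)
  pos 17: ')' -> close internal node _3 (now at depth 3)
  pos 22: ')' -> close internal node _2 (now at depth 2)
  pos 25: ')' -> close internal node _1 (now at depth 1)
  pos 28: ')' -> close internal node _0 (now at depth 0)
Total internal nodes: 5
BFS adjacency from root:
  _0: _1 X
  _1: S _2 A
  _2: _3 M Q
  _3: _4 U
  _4: Z L D F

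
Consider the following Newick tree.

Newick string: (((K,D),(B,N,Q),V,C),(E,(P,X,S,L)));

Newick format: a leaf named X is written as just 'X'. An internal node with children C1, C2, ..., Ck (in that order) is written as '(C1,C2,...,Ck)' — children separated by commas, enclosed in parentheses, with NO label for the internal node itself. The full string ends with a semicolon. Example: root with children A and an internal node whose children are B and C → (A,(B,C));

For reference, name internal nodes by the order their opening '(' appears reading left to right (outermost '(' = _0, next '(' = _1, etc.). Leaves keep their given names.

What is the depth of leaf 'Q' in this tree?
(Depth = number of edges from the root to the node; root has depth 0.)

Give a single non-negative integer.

Newick: (((K,D),(B,N,Q),V,C),(E,(P,X,S,L)));
Naming internals by '(' encounter order: outermost '(' = _0, next = _1, ...
Query node: Q
Path from root: _0 -> _1 -> _3 -> Q
Depth of Q: 3 (number of edges from root)

Answer: 3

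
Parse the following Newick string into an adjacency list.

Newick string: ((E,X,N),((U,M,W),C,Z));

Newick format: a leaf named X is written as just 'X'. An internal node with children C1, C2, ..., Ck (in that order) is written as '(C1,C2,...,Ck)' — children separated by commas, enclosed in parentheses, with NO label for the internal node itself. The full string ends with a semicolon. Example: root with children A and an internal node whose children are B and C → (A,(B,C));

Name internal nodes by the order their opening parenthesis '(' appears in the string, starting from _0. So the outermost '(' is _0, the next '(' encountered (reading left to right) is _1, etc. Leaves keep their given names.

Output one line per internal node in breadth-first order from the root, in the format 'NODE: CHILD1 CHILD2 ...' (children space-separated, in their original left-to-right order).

Input: ((E,X,N),((U,M,W),C,Z));
Scanning left-to-right, naming '(' by encounter order:
  pos 0: '(' -> open internal node _0 (depth 1)
  pos 1: '(' -> open internal node _1 (depth 2)
  pos 7: ')' -> close internal node _1 (now at depth 1)
  pos 9: '(' -> open internal node _2 (depth 2)
  pos 10: '(' -> open internal node _3 (depth 3)
  pos 16: ')' -> close internal node _3 (now at depth 2)
  pos 21: ')' -> close internal node _2 (now at depth 1)
  pos 22: ')' -> close internal node _0 (now at depth 0)
Total internal nodes: 4
BFS adjacency from root:
  _0: _1 _2
  _1: E X N
  _2: _3 C Z
  _3: U M W

Answer: _0: _1 _2
_1: E X N
_2: _3 C Z
_3: U M W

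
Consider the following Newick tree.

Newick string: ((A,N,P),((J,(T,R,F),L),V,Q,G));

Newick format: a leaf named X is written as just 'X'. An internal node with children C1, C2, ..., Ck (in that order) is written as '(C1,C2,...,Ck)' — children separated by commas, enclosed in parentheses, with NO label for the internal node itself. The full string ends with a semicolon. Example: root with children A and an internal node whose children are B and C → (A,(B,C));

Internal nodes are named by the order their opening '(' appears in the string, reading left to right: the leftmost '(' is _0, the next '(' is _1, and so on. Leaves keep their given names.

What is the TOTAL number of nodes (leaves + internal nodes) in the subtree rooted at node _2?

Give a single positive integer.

Newick: ((A,N,P),((J,(T,R,F),L),V,Q,G));
Locate _2: it is the '(' at position 9 (the 3rd '(' reading left to right).
Query: subtree rooted at _2
_2: subtree_size = 1 + 10
  _3: subtree_size = 1 + 6
    J: subtree_size = 1 + 0
    _4: subtree_size = 1 + 3
      T: subtree_size = 1 + 0
      R: subtree_size = 1 + 0
      F: subtree_size = 1 + 0
    L: subtree_size = 1 + 0
  V: subtree_size = 1 + 0
  Q: subtree_size = 1 + 0
  G: subtree_size = 1 + 0
Total subtree size of _2: 11

Answer: 11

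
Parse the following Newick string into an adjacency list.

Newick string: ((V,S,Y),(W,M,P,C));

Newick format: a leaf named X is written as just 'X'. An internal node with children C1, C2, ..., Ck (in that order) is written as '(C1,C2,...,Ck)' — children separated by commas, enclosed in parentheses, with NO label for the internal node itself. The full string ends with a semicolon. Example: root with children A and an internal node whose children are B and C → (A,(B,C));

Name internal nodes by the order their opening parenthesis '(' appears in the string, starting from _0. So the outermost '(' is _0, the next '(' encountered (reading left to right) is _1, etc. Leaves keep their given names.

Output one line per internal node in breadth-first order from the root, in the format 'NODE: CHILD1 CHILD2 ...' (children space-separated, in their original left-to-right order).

Answer: _0: _1 _2
_1: V S Y
_2: W M P C

Derivation:
Input: ((V,S,Y),(W,M,P,C));
Scanning left-to-right, naming '(' by encounter order:
  pos 0: '(' -> open internal node _0 (depth 1)
  pos 1: '(' -> open internal node _1 (depth 2)
  pos 7: ')' -> close internal node _1 (now at depth 1)
  pos 9: '(' -> open internal node _2 (depth 2)
  pos 17: ')' -> close internal node _2 (now at depth 1)
  pos 18: ')' -> close internal node _0 (now at depth 0)
Total internal nodes: 3
BFS adjacency from root:
  _0: _1 _2
  _1: V S Y
  _2: W M P C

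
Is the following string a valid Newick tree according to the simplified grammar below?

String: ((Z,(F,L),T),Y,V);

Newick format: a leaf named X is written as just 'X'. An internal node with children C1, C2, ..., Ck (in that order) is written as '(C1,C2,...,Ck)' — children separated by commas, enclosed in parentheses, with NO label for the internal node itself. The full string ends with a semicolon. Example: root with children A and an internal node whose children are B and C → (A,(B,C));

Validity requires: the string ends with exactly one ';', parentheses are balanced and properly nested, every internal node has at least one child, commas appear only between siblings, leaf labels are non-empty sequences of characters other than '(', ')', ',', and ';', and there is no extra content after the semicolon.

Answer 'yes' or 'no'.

Input: ((Z,(F,L),T),Y,V);
Paren balance: 3 '(' vs 3 ')' OK
Ends with single ';': True
Full parse: OK
Valid: True

Answer: yes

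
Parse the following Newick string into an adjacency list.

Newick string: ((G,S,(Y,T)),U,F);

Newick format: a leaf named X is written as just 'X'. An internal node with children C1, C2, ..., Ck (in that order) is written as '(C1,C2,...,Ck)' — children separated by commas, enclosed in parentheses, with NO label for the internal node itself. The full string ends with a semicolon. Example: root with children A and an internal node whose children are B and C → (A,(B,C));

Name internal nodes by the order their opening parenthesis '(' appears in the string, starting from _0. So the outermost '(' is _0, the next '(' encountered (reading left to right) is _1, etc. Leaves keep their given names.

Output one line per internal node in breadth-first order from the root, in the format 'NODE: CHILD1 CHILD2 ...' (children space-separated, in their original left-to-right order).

Input: ((G,S,(Y,T)),U,F);
Scanning left-to-right, naming '(' by encounter order:
  pos 0: '(' -> open internal node _0 (depth 1)
  pos 1: '(' -> open internal node _1 (depth 2)
  pos 6: '(' -> open internal node _2 (depth 3)
  pos 10: ')' -> close internal node _2 (now at depth 2)
  pos 11: ')' -> close internal node _1 (now at depth 1)
  pos 16: ')' -> close internal node _0 (now at depth 0)
Total internal nodes: 3
BFS adjacency from root:
  _0: _1 U F
  _1: G S _2
  _2: Y T

Answer: _0: _1 U F
_1: G S _2
_2: Y T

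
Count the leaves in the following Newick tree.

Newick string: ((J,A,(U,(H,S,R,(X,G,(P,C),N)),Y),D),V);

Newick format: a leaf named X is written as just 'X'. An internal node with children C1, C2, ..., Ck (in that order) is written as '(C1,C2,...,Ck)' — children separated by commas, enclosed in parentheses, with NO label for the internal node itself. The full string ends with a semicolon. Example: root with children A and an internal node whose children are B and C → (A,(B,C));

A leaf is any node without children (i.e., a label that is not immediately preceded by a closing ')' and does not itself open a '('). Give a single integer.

Newick: ((J,A,(U,(H,S,R,(X,G,(P,C),N)),Y),D),V);
Scan left-to-right; a leaf is any maximal label run not followed by '(':
  pos 2: leaf 'J' → count = 1
  pos 4: leaf 'A' → count = 2
  pos 7: leaf 'U' → count = 3
  pos 10: leaf 'H' → count = 4
  pos 12: leaf 'S' → count = 5
  pos 14: leaf 'R' → count = 6
  pos 17: leaf 'X' → count = 7
  pos 19: leaf 'G' → count = 8
  pos 22: leaf 'P' → count = 9
  pos 24: leaf 'C' → count = 10
  pos 27: leaf 'N' → count = 11
  pos 31: leaf 'Y' → count = 12
  pos 34: leaf 'D' → count = 13
  pos 37: leaf 'V' → count = 14
Total leaves: 14

Answer: 14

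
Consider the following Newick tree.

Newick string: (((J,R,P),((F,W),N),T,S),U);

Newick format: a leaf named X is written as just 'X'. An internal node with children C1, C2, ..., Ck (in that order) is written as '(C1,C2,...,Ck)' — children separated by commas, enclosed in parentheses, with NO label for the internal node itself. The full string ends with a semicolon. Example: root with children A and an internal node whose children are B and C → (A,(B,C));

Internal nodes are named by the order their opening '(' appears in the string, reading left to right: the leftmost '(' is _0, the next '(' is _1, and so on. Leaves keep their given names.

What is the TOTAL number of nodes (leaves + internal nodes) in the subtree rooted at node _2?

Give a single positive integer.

Newick: (((J,R,P),((F,W),N),T,S),U);
Locate _2: it is the '(' at position 2 (the 3rd '(' reading left to right).
Query: subtree rooted at _2
_2: subtree_size = 1 + 3
  J: subtree_size = 1 + 0
  R: subtree_size = 1 + 0
  P: subtree_size = 1 + 0
Total subtree size of _2: 4

Answer: 4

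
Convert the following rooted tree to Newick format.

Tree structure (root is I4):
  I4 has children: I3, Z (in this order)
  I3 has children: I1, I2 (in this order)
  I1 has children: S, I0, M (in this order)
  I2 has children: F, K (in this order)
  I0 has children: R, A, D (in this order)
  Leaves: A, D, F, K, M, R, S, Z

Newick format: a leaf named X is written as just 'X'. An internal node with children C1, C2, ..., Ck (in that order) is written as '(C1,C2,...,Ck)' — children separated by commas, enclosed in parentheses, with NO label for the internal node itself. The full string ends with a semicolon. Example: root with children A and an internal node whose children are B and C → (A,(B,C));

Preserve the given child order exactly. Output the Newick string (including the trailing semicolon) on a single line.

internal I4 with children ['I3', 'Z']
  internal I3 with children ['I1', 'I2']
    internal I1 with children ['S', 'I0', 'M']
      leaf 'S' → 'S'
      internal I0 with children ['R', 'A', 'D']
        leaf 'R' → 'R'
        leaf 'A' → 'A'
        leaf 'D' → 'D'
      → '(R,A,D)'
      leaf 'M' → 'M'
    → '(S,(R,A,D),M)'
    internal I2 with children ['F', 'K']
      leaf 'F' → 'F'
      leaf 'K' → 'K'
    → '(F,K)'
  → '((S,(R,A,D),M),(F,K))'
  leaf 'Z' → 'Z'
→ '(((S,(R,A,D),M),(F,K)),Z)'
Final: (((S,(R,A,D),M),(F,K)),Z);

Answer: (((S,(R,A,D),M),(F,K)),Z);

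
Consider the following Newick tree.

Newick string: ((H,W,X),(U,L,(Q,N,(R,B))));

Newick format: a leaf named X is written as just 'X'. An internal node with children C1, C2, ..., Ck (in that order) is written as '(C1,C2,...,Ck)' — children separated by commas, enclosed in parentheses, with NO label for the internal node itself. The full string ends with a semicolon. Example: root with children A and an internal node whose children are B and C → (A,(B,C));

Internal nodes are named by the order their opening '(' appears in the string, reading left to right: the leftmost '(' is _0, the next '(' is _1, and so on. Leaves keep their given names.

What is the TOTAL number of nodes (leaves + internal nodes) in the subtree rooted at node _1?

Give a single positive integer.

Newick: ((H,W,X),(U,L,(Q,N,(R,B))));
Locate _1: it is the '(' at position 1 (the 2nd '(' reading left to right).
Query: subtree rooted at _1
_1: subtree_size = 1 + 3
  H: subtree_size = 1 + 0
  W: subtree_size = 1 + 0
  X: subtree_size = 1 + 0
Total subtree size of _1: 4

Answer: 4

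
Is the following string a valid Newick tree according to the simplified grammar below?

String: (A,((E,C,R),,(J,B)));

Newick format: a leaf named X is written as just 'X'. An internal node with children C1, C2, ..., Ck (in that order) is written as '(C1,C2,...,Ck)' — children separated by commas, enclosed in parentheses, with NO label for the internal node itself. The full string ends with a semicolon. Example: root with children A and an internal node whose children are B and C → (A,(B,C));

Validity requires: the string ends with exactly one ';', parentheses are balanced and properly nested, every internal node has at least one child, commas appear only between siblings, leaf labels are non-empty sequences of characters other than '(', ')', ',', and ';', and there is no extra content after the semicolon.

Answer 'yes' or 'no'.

Input: (A,((E,C,R),,(J,B)));
Paren balance: 4 '(' vs 4 ')' OK
Ends with single ';': True
Full parse: FAILS (empty leaf label at pos 12)
Valid: False

Answer: no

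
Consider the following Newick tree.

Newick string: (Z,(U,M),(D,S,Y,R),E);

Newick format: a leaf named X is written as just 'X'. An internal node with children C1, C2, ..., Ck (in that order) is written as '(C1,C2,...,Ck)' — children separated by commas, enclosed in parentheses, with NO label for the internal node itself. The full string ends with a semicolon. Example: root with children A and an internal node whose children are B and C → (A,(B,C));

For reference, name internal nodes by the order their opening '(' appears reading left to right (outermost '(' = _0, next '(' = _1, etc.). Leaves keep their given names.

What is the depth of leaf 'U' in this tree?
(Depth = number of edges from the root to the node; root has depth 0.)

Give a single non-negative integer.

Answer: 2

Derivation:
Newick: (Z,(U,M),(D,S,Y,R),E);
Naming internals by '(' encounter order: outermost '(' = _0, next = _1, ...
Query node: U
Path from root: _0 -> _1 -> U
Depth of U: 2 (number of edges from root)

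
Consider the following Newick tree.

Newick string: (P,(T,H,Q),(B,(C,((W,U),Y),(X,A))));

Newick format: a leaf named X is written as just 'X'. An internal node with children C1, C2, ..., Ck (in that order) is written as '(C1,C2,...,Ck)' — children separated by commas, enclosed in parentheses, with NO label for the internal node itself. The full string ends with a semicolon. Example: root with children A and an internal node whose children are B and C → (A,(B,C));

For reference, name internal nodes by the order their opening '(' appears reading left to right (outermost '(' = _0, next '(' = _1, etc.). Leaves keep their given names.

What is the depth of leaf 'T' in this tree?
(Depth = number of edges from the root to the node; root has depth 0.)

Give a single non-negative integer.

Answer: 2

Derivation:
Newick: (P,(T,H,Q),(B,(C,((W,U),Y),(X,A))));
Naming internals by '(' encounter order: outermost '(' = _0, next = _1, ...
Query node: T
Path from root: _0 -> _1 -> T
Depth of T: 2 (number of edges from root)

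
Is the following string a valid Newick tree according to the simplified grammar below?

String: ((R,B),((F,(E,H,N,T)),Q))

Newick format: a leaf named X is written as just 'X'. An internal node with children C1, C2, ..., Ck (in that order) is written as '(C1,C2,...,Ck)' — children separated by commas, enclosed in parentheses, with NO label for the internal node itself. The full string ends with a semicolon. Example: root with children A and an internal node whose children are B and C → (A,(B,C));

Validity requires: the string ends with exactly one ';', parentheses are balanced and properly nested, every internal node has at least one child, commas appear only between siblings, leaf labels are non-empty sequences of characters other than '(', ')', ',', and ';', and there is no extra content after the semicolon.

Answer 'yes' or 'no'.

Answer: no

Derivation:
Input: ((R,B),((F,(E,H,N,T)),Q))
Paren balance: 5 '(' vs 5 ')' OK
Ends with single ';': False
Full parse: FAILS (must end with ;)
Valid: False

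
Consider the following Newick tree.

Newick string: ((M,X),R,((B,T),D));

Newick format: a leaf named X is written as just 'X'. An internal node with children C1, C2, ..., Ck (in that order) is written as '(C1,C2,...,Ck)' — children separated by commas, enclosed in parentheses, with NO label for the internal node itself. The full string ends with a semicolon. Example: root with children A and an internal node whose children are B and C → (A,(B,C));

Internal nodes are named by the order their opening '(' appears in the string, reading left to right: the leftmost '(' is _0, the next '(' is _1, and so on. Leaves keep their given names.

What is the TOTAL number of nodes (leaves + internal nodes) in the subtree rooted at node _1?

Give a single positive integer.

Answer: 3

Derivation:
Newick: ((M,X),R,((B,T),D));
Locate _1: it is the '(' at position 1 (the 2nd '(' reading left to right).
Query: subtree rooted at _1
_1: subtree_size = 1 + 2
  M: subtree_size = 1 + 0
  X: subtree_size = 1 + 0
Total subtree size of _1: 3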